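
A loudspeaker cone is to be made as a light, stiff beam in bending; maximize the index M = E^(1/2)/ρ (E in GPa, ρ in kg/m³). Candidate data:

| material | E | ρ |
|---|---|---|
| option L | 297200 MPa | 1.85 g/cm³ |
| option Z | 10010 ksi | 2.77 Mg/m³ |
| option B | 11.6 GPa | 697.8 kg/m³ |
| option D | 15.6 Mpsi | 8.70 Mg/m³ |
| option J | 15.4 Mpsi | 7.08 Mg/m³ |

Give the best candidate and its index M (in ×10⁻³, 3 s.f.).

Normalizing units and computing the index:
  option L: E = 297.2 GPa, ρ = 1850 kg/m³
  option Z: E = 69.02 GPa, ρ = 2770 kg/m³
  option B: E = 11.60 GPa, ρ = 697.8 kg/m³
  option D: E = 107.6 GPa, ρ = 8700 kg/m³
  option J: E = 106.2 GPa, ρ = 7080 kg/m³
  option L: M = 9.32×10⁻³
  option B: M = 4.88×10⁻³
  option Z: M = 3.00×10⁻³
  option J: M = 1.46×10⁻³
  option D: M = 1.19×10⁻³
Option L ranks first.

option L, M = 9.32×10⁻³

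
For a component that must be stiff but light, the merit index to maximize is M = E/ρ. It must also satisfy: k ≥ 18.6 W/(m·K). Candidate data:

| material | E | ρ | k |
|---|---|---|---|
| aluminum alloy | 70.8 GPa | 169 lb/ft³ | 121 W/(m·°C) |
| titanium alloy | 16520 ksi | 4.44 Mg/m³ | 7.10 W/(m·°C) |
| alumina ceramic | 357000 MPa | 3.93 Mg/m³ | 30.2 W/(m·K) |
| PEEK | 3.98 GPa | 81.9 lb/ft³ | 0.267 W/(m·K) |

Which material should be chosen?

alumina ceramic

Screen on constraints: k ≥ 18.6 W/(m·K). Survivors: aluminum alloy, alumina ceramic.
Normalizing units and computing the index:
  aluminum alloy: E = 70.80 GPa, ρ = 2707 kg/m³
  alumina ceramic: E = 357.0 GPa, ρ = 3930 kg/m³
  alumina ceramic: M = 90.8 MN·m/kg
  aluminum alloy: M = 26.2 MN·m/kg
Alumina ceramic ranks first.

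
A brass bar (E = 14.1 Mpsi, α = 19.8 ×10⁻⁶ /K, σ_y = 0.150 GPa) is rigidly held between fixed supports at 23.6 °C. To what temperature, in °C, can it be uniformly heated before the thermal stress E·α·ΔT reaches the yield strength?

102 °C

E = 14.1 Mpsi = 97.22 GPa.
σ_y = 0.150 GPa = 150.0 MPa.
E·α·ΔT = 150.0 MPa ⇒ ΔT = 150.0 / (97.22×10³ × 19.8×10⁻⁶) = 77.93 K.
T = 23.6 + 77.93 = 101.5 °C.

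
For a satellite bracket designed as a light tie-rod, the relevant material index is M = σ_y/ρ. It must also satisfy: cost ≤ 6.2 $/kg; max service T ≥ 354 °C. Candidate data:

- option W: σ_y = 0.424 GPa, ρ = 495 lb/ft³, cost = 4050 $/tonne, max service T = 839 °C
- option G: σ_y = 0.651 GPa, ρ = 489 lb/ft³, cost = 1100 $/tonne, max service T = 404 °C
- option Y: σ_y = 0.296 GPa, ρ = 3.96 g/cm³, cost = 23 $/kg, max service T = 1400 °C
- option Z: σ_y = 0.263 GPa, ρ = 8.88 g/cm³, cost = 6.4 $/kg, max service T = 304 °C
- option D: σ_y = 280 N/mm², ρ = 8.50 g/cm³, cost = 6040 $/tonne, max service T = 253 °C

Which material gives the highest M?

option G

Screen on constraints: cost ≤ 6.2 $/kg; max service T ≥ 354 °C. Survivors: option W, option G.
Normalizing units and computing the index:
  option W: σ_y = 424.0 MPa, ρ = 7929 kg/m³
  option G: σ_y = 651.0 MPa, ρ = 7833 kg/m³
  option G: M = 83.1 kN·m/kg
  option W: M = 53.5 kN·m/kg
Highest index: option G.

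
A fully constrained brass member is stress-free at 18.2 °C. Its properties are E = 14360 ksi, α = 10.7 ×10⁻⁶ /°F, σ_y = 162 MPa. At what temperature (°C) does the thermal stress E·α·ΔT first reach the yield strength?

103 °C

E = 14360 ksi = 99.01 GPa.
α = 10.7×10⁻⁶/°F × 9/5 = 19.3×10⁻⁶/K.
E·α·ΔT = 162.0 MPa ⇒ ΔT = 162.0 / (99.01×10³ × 19.3×10⁻⁶) = 84.95 K.
T = 18.2 + 84.95 = 103.2 °C.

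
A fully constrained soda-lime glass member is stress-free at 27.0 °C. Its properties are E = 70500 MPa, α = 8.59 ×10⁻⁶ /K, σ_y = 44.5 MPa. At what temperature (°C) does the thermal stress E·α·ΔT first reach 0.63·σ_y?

73.3 °C

E = 70500 MPa = 70.50 GPa.
E·α·ΔT = 28.04 MPa ⇒ ΔT = 28.04 / (70.50×10³ × 8.59×10⁻⁶) = 46.29 K.
T = 27.0 + 46.29 = 73.29 °C.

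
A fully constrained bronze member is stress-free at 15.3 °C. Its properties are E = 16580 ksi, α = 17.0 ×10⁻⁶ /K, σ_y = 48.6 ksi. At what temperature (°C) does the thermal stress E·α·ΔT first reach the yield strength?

E = 16580 ksi = 114.3 GPa.
σ_y = 48.6 ksi = 335.1 MPa.
E·α·ΔT = 335.1 MPa ⇒ ΔT = 335.1 / (114.3×10³ × 17.0×10⁻⁶) = 172.4 K.
T = 15.3 + 172.4 = 187.7 °C.

188 °C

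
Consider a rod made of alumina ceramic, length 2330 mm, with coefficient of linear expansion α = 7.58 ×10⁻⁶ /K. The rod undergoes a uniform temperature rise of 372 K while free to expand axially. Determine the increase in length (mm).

6.57 mm

ΔL = α·L₀·ΔT = 7.58×10⁻⁶ × 2330 mm × 372.0 K = 6.57 mm.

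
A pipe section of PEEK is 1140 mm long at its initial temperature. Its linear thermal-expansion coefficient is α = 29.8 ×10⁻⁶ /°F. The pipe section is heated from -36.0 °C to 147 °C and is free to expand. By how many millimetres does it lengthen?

Convert α: 29.8×10⁻⁶/°F × (9/5) = 53.6×10⁻⁶/K.
ΔT = 147 − (-36.0) = 183.0 K.
ΔL = α·L₀·ΔT = 53.6×10⁻⁶ × 1140 mm × 183.0 K = 11.2 mm.

11.2 mm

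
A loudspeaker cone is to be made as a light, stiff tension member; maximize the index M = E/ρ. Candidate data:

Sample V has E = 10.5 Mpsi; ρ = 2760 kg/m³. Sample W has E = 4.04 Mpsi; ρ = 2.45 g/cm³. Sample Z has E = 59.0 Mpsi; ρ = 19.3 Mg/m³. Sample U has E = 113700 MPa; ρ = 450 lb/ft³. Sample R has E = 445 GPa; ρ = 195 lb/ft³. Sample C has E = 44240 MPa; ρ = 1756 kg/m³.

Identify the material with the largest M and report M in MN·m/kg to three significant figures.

sample R, M = 142 MN·m/kg

Normalizing units and computing the index:
  sample V: E = 72.39 GPa, ρ = 2760 kg/m³
  sample W: E = 27.85 GPa, ρ = 2450 kg/m³
  sample Z: E = 406.8 GPa, ρ = 19300 kg/m³
  sample U: E = 113.7 GPa, ρ = 7208 kg/m³
  sample R: E = 445.0 GPa, ρ = 3124 kg/m³
  sample C: E = 44.24 GPa, ρ = 1756 kg/m³
  sample R: M = 142 MN·m/kg
  sample V: M = 26.2 MN·m/kg
  sample C: M = 25.2 MN·m/kg
  sample Z: M = 21.1 MN·m/kg
  sample U: M = 15.8 MN·m/kg
  sample W: M = 11.4 MN·m/kg
Highest index: sample R.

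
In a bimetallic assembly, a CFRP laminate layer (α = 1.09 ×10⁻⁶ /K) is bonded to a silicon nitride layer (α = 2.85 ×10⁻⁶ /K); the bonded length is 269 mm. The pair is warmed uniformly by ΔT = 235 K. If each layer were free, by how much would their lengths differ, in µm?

Δα = |1.09 − 2.85|×10⁻⁶/K = 1.76×10⁻⁶/K.
ΔL_mismatch = Δα·L·ΔT = 1.76×10⁻⁶ × 269.0 mm × 235.0 K = 111 µm.

111 µm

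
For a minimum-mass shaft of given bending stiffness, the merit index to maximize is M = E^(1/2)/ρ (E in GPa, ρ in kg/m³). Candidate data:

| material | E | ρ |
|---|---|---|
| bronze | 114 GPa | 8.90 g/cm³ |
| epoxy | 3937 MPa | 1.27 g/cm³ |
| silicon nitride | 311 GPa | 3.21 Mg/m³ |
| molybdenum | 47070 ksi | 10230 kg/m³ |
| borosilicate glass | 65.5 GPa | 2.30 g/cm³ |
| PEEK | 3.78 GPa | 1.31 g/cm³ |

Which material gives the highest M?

silicon nitride

Putting every candidate on a common basis:
  bronze: E = 114.0 GPa, ρ = 8900 kg/m³
  epoxy: E = 3.937 GPa, ρ = 1270 kg/m³
  silicon nitride: E = 311.0 GPa, ρ = 3210 kg/m³
  molybdenum: E = 324.5 GPa, ρ = 10230 kg/m³
  borosilicate glass: E = 65.50 GPa, ρ = 2300 kg/m³
  PEEK: E = 3.780 GPa, ρ = 1310 kg/m³
  silicon nitride: M = 5.49×10⁻³
  borosilicate glass: M = 3.52×10⁻³
  molybdenum: M = 1.76×10⁻³
  epoxy: M = 1.56×10⁻³
  PEEK: M = 1.48×10⁻³
  bronze: M = 1.20×10⁻³
Silicon nitride ranks first.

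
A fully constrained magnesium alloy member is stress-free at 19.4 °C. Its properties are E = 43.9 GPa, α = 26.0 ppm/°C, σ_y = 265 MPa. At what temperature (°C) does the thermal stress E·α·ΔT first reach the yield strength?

E·α·ΔT = 265.0 MPa ⇒ ΔT = 265.0 / (43.90×10³ × 26.0×10⁻⁶) = 232.2 K.
T = 19.4 + 232.2 = 251.6 °C.

252 °C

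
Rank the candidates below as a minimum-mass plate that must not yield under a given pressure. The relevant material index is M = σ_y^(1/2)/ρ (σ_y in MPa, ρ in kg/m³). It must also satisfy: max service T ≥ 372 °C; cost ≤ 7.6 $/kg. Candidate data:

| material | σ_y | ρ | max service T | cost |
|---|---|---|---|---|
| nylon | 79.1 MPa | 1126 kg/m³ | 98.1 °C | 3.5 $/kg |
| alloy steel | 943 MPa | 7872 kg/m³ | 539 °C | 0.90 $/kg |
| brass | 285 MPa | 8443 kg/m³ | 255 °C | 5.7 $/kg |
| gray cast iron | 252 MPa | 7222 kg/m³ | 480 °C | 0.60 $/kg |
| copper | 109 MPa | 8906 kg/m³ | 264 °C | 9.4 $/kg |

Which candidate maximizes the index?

Screen on constraints: max service T ≥ 372 °C; cost ≤ 7.6 $/kg. Survivors: alloy steel, gray cast iron.
Evaluate M for each candidate:
  alloy steel: M = 3.90×10⁻³
  gray cast iron: M = 2.20×10⁻³
The maximum is for alloy steel.

alloy steel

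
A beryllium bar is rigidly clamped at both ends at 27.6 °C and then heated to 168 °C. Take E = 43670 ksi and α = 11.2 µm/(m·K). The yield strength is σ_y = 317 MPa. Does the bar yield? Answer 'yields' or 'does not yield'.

E = 43670 ksi = 301.1 GPa.
ΔT = 140.4 K. Constrained thermal stress σ = E·α·ΔT = 301.1×10³ MPa × 11.2×10⁻⁶ × 140.4 = 473 MPa (compressive).
Compare to σ_y = 317 MPa: σ ≥ σ_y, so it yields.

yields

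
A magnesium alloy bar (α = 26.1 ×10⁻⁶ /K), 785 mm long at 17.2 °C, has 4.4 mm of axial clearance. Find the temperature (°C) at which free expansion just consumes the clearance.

α·L₀·ΔT = 4.4 mm ⇒ ΔT = 4.4 / (26.1×10⁻⁶ × 785.0) = 214.8 K.
T = 17.2 + 214.8 = 232.0 °C.

232 °C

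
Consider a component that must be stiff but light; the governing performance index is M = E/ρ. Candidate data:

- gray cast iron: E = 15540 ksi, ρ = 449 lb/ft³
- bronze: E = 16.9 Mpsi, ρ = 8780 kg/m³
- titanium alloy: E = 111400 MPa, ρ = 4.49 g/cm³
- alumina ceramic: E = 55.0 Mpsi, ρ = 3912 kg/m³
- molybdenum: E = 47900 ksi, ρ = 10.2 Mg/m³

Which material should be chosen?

Convert each candidate to consistent units, then evaluate M:
  gray cast iron: E = 107.1 GPa, ρ = 7192 kg/m³
  bronze: E = 116.5 GPa, ρ = 8780 kg/m³
  titanium alloy: E = 111.4 GPa, ρ = 4490 kg/m³
  alumina ceramic: E = 379.2 GPa, ρ = 3912 kg/m³
  molybdenum: E = 330.3 GPa, ρ = 10200 kg/m³
  alumina ceramic: M = 96.9 MN·m/kg
  molybdenum: M = 32.4 MN·m/kg
  titanium alloy: M = 24.8 MN·m/kg
  gray cast iron: M = 14.9 MN·m/kg
  bronze: M = 13.3 MN·m/kg
Highest index: alumina ceramic.

alumina ceramic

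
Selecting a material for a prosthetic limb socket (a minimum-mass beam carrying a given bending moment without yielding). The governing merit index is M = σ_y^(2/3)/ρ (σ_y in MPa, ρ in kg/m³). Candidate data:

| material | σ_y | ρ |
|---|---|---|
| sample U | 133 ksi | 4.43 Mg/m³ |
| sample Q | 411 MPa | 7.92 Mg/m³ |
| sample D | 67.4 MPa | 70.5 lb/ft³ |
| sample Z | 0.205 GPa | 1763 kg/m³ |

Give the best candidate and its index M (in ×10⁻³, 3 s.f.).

Convert each candidate to consistent units, then evaluate M:
  sample U: σ_y = 917.0 MPa, ρ = 4430 kg/m³
  sample Q: σ_y = 411.0 MPa, ρ = 7920 kg/m³
  sample D: σ_y = 67.40 MPa, ρ = 1129 kg/m³
  sample Z: σ_y = 205.0 MPa, ρ = 1763 kg/m³
  sample U: M = 21.3×10⁻³
  sample Z: M = 19.7×10⁻³
  sample D: M = 14.7×10⁻³
  sample Q: M = 6.98×10⁻³
Highest index: sample U.

sample U, M = 21.3×10⁻³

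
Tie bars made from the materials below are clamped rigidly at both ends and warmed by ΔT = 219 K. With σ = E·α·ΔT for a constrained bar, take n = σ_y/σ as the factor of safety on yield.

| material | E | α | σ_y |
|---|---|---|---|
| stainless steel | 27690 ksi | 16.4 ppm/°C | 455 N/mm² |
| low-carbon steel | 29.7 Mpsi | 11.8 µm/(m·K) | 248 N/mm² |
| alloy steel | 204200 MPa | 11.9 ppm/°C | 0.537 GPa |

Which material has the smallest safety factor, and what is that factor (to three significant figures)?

low-carbon steel, n = 0.469

With everything in SI (GPa, ×10⁻⁶/K, MPa):
  stainless steel: E = 190.9, α = 16.4, σ_y = 455.0 → σ = 686 MPa, n = 0.664
  low-carbon steel: E = 204.8, α = 11.8, σ_y = 248.0 → σ = 529 MPa, n = 0.469
  alloy steel: E = 204.2, α = 11.9, σ_y = 537.0 → σ = 532 MPa, n = 1.01
Low-carbon steel has the lowest safety factor, n = 0.469.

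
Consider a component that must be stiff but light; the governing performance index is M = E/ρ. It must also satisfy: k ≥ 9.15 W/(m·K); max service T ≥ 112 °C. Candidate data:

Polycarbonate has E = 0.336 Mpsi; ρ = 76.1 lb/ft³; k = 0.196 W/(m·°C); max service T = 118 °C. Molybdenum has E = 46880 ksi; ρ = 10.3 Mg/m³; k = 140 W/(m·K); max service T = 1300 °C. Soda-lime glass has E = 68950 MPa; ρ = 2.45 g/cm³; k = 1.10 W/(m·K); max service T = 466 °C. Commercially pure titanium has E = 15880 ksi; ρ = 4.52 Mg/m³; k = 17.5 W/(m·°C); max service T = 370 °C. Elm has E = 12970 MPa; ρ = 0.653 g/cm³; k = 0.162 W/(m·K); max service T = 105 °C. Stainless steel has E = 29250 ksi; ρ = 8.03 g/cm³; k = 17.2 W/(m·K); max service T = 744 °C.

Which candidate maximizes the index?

molybdenum

Screen on constraints: k ≥ 9.15 W/(m·K); max service T ≥ 112 °C. Survivors: molybdenum, commercially pure titanium, stainless steel.
After converting to SI:
  molybdenum: E = 323.2 GPa, ρ = 10300 kg/m³
  commercially pure titanium: E = 109.5 GPa, ρ = 4520 kg/m³
  stainless steel: E = 201.7 GPa, ρ = 8030 kg/m³
  molybdenum: M = 31.4 MN·m/kg
  stainless steel: M = 25.1 MN·m/kg
  commercially pure titanium: M = 24.2 MN·m/kg
Molybdenum has the largest M.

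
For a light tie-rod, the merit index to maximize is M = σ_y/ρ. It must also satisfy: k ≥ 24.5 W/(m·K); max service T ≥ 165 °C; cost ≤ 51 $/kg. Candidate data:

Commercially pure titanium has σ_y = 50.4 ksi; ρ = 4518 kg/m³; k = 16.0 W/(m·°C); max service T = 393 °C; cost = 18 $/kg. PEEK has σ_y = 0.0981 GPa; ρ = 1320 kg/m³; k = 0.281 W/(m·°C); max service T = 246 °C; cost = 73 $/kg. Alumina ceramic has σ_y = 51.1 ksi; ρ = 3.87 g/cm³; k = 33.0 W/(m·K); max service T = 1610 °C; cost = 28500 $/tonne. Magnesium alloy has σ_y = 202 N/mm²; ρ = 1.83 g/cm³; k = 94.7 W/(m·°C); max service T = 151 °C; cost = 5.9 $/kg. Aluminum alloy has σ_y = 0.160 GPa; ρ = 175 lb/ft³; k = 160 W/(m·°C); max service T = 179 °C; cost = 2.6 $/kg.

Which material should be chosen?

alumina ceramic

Screen on constraints: k ≥ 24.5 W/(m·K); max service T ≥ 165 °C; cost ≤ 51 $/kg. Survivors: alumina ceramic, aluminum alloy.
Convert each candidate to consistent units, then evaluate M:
  alumina ceramic: σ_y = 352.3 MPa, ρ = 3870 kg/m³
  aluminum alloy: σ_y = 160.0 MPa, ρ = 2803 kg/m³
  alumina ceramic: M = 91.0 kN·m/kg
  aluminum alloy: M = 57.1 kN·m/kg
The maximum is for alumina ceramic.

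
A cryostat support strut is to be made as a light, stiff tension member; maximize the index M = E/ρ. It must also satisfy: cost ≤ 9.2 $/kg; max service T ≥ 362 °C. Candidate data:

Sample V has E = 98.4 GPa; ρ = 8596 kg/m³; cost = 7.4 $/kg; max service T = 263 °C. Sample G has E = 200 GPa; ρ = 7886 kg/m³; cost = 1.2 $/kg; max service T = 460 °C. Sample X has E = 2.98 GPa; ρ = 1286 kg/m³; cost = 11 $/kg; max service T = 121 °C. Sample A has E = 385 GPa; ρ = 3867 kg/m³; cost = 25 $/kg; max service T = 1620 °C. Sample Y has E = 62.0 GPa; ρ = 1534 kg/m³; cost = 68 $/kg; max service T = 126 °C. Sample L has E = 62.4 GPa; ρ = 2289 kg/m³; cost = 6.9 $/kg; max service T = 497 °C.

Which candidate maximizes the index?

sample L

Screen on constraints: cost ≤ 9.2 $/kg; max service T ≥ 362 °C. Survivors: sample G, sample L.
Evaluate M for each candidate:
  sample L: M = 27.3 MN·m/kg
  sample G: M = 25.4 MN·m/kg
Sample L ranks first.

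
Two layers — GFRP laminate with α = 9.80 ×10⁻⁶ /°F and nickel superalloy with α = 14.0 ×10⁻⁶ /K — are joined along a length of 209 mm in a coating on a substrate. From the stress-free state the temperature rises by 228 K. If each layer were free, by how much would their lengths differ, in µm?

173 µm

GFRP laminate: α = 9.80×10⁻⁶/°F × 9/5 = 17.6×10⁻⁶/K.
Δα = |17.6 − 14.0|×10⁻⁶/K = 3.64×10⁻⁶/K.
ΔL_mismatch = Δα·L·ΔT = 3.64×10⁻⁶ × 209.0 mm × 228.0 K = 173 µm.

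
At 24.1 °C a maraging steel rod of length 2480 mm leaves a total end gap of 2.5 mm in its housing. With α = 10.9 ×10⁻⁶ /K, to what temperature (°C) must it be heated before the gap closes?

α·L₀·ΔT = 2.5 mm ⇒ ΔT = 2.5 / (10.9×10⁻⁶ × 2480.0) = 92.48 K.
T = 24.1 + 92.48 = 116.6 °C.

117 °C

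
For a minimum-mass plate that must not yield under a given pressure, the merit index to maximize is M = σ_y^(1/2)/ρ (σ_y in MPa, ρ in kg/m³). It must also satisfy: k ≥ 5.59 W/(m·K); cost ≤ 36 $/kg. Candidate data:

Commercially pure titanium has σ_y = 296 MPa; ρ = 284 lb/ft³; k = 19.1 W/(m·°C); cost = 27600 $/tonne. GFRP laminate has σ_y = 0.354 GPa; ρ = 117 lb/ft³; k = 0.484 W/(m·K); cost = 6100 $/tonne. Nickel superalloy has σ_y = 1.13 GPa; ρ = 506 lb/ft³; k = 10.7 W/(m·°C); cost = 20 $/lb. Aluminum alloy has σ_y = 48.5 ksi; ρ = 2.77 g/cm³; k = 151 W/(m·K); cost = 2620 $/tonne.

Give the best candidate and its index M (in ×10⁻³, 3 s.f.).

aluminum alloy, M = 6.60×10⁻³

Screen on constraints: k ≥ 5.59 W/(m·K); cost ≤ 36 $/kg. Survivors: commercially pure titanium, aluminum alloy.
Convert each candidate to consistent units, then evaluate M:
  commercially pure titanium: σ_y = 296.0 MPa, ρ = 4549 kg/m³
  aluminum alloy: σ_y = 334.4 MPa, ρ = 2770 kg/m³
  aluminum alloy: M = 6.60×10⁻³
  commercially pure titanium: M = 3.78×10⁻³
Highest index: aluminum alloy.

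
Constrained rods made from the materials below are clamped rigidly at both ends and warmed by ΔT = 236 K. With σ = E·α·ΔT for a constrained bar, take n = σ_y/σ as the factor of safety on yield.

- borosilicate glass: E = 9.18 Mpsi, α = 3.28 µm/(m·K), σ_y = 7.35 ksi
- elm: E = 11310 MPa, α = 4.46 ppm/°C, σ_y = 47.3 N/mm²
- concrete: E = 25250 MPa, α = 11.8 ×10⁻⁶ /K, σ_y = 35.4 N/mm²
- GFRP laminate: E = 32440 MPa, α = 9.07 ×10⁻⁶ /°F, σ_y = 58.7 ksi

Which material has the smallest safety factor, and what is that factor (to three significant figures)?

In consistent units (E in GPa, α in ×10⁻⁶/K, σ_y in MPa):
  borosilicate glass: E = 63.29, α = 3.28, σ_y = 50.68 → σ = 49.0 MPa, n = 1.03
  elm: E = 11.31, α = 4.46, σ_y = 47.30 → σ = 11.9 MPa, n = 3.97
  concrete: E = 25.25, α = 11.8, σ_y = 35.40 → σ = 70.3 MPa, n = 0.503
  GFRP laminate: E = 32.44, α = 16.3, σ_y = 404.7 → σ = 125 MPa, n = 3.24
Concrete has the lowest safety factor, n = 0.503.

concrete, n = 0.503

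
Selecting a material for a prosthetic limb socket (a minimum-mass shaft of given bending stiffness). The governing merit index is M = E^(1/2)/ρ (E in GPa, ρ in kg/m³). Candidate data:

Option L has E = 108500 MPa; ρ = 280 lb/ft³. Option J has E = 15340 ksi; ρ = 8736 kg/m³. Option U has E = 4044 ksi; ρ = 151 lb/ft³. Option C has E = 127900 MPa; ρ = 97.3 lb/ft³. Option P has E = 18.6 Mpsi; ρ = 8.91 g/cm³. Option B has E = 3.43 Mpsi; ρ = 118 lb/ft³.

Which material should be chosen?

In SI units:
  option L: E = 108.5 GPa, ρ = 4485 kg/m³
  option J: E = 105.8 GPa, ρ = 8736 kg/m³
  option U: E = 27.88 GPa, ρ = 2419 kg/m³
  option C: E = 127.9 GPa, ρ = 1559 kg/m³
  option P: E = 128.2 GPa, ρ = 8910 kg/m³
  option B: E = 23.65 GPa, ρ = 1890 kg/m³
  option C: M = 7.26×10⁻³
  option B: M = 2.57×10⁻³
  option L: M = 2.32×10⁻³
  option U: M = 2.18×10⁻³
  option P: M = 1.27×10⁻³
  option J: M = 1.18×10⁻³
Option C has the largest M.

option C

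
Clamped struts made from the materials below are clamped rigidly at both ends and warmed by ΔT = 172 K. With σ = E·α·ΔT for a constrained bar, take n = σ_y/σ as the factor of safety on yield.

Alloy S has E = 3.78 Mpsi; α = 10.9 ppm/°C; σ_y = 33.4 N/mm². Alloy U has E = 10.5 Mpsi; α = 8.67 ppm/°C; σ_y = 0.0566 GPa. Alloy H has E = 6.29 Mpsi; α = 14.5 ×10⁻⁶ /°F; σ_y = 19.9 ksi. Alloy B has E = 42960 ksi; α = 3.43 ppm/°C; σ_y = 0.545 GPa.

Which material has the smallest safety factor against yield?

Per material, after unit conversion:
  alloy S: E = 26.06, α = 10.9, σ_y = 33.40 → σ = 48.9 MPa, n = 0.684
  alloy U: E = 72.39, α = 8.67, σ_y = 56.60 → σ = 108 MPa, n = 0.524
  alloy H: E = 43.37, α = 26.1, σ_y = 137.2 → σ = 195 MPa, n = 0.705
  alloy B: E = 296.2, α = 3.43, σ_y = 545.0 → σ = 175 MPa, n = 3.12
Smallest n: alloy U with n = 0.524.

alloy U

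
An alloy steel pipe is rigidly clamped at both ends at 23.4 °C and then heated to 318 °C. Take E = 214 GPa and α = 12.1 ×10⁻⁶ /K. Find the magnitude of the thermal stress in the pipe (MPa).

763 MPa

ΔT = 294.6 K. Constrained thermal stress σ = E·α·ΔT = 214.0×10³ MPa × 12.1×10⁻⁶ × 294.6 = 763 MPa (compressive).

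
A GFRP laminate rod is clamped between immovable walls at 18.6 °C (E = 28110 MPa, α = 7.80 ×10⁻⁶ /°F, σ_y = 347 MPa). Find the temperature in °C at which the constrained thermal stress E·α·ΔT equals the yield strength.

898 °C

E = 28110 MPa = 28.11 GPa.
α = 7.80×10⁻⁶/°F × 9/5 = 14.0×10⁻⁶/K.
E·α·ΔT = 347.0 MPa ⇒ ΔT = 347.0 / (28.11×10³ × 14.0×10⁻⁶) = 879.2 K.
T = 18.6 + 879.2 = 897.8 °C.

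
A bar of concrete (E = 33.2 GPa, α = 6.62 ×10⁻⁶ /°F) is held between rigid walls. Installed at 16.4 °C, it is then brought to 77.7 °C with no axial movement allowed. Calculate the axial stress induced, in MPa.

α = 6.62×10⁻⁶/°F × 9/5 = 11.9×10⁻⁶/K.
ΔT = 61.30 K. Constrained thermal stress σ = E·α·ΔT = 33.20×10³ MPa × 11.9×10⁻⁶ × 61.30 = 24.3 MPa (compressive).

24.3 MPa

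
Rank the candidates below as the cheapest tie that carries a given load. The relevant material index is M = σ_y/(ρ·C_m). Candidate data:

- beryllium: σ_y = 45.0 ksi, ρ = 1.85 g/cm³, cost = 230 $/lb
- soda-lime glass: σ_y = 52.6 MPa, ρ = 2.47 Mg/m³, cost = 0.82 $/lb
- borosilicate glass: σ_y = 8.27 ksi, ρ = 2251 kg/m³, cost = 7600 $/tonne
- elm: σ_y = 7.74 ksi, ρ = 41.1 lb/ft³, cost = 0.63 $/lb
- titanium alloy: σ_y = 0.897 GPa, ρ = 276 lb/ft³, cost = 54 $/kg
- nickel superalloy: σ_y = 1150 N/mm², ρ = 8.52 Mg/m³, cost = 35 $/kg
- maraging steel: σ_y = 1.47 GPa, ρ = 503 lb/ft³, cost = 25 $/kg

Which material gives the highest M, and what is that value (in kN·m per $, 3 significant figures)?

elm, M = 58.4 kN·m per $

Putting every candidate on a common basis:
  beryllium: σ_y = 310.3 MPa, ρ = 1850 kg/m³, cost = 507.1 $/kg
  soda-lime glass: σ_y = 52.60 MPa, ρ = 2470 kg/m³, cost = 1.808 $/kg
  borosilicate glass: σ_y = 57.02 MPa, ρ = 2251 kg/m³, cost = 7.600 $/kg
  elm: σ_y = 53.37 MPa, ρ = 658.4 kg/m³, cost = 1.389 $/kg
  titanium alloy: σ_y = 897.0 MPa, ρ = 4421 kg/m³, cost = 54.00 $/kg
  nickel superalloy: σ_y = 1150 MPa, ρ = 8520 kg/m³, cost = 35.00 $/kg
  maraging steel: σ_y = 1470 MPa, ρ = 8057 kg/m³, cost = 25.00 $/kg
  elm: M = 58.4 kN·m per $
  soda-lime glass: M = 11.8 kN·m per $
  maraging steel: M = 7.30 kN·m per $
  nickel superalloy: M = 3.86 kN·m per $
  titanium alloy: M = 3.76 kN·m per $
  borosilicate glass: M = 3.33 kN·m per $
  beryllium: M = 0.331 kN·m per $
The maximum is for elm.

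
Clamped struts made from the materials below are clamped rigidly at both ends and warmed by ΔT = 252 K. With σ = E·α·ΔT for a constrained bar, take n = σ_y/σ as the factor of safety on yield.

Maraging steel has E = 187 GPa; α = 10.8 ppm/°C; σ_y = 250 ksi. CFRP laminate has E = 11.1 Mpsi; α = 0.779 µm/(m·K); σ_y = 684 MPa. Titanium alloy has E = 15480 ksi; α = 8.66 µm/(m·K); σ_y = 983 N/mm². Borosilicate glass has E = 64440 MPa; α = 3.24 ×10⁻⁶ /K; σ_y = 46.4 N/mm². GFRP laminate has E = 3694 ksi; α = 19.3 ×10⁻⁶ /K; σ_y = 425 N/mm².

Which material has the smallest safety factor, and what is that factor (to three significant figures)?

borosilicate glass, n = 0.882

With everything in SI (GPa, ×10⁻⁶/K, MPa):
  maraging steel: E = 187.0, α = 10.8, σ_y = 1724 → σ = 509 MPa, n = 3.39
  CFRP laminate: E = 76.53, α = 0.779, σ_y = 684.0 → σ = 15.0 MPa, n = 45.5
  titanium alloy: E = 106.7, α = 8.66, σ_y = 983.0 → σ = 233 MPa, n = 4.22
  borosilicate glass: E = 64.44, α = 3.24, σ_y = 46.40 → σ = 52.6 MPa, n = 0.882
  GFRP laminate: E = 25.47, α = 19.3, σ_y = 425.0 → σ = 124 MPa, n = 3.43
The minimum is borosilicate glass at n = 0.882.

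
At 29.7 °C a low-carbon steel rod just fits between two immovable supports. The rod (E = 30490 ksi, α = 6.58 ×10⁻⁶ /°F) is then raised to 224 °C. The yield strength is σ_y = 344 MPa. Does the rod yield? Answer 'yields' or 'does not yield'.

E = 30490 ksi = 210.2 GPa.
α = 6.58×10⁻⁶/°F × 9/5 = 11.8×10⁻⁶/K.
ΔT = 194.3 K. Constrained thermal stress σ = E·α·ΔT = 210.2×10³ MPa × 11.8×10⁻⁶ × 194.3 = 484 MPa (compressive).
Compare to σ_y = 344 MPa: σ ≥ σ_y, so it yields.

yields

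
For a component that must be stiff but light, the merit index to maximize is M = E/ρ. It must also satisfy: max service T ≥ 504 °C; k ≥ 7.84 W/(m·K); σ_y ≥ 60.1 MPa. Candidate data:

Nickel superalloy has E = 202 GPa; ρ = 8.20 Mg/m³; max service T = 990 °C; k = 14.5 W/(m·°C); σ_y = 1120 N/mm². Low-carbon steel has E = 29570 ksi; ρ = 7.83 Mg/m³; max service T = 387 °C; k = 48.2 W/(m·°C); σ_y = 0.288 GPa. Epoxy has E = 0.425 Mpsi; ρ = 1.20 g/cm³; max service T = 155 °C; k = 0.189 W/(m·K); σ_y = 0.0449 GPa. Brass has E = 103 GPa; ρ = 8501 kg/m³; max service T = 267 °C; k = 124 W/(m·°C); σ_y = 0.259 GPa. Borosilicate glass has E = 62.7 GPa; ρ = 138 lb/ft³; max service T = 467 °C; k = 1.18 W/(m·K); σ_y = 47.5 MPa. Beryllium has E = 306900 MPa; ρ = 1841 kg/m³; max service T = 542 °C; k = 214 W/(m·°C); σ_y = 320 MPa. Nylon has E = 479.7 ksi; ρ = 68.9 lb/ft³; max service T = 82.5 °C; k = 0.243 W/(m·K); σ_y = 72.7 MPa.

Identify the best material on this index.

beryllium

Screen on constraints: max service T ≥ 504 °C; k ≥ 7.84 W/(m·K); σ_y ≥ 60.1 MPa. Survivors: nickel superalloy, beryllium.
After converting to SI:
  nickel superalloy: E = 202.0 GPa, ρ = 8200 kg/m³
  beryllium: E = 306.9 GPa, ρ = 1841 kg/m³
  beryllium: M = 167 MN·m/kg
  nickel superalloy: M = 24.6 MN·m/kg
Beryllium has the largest M.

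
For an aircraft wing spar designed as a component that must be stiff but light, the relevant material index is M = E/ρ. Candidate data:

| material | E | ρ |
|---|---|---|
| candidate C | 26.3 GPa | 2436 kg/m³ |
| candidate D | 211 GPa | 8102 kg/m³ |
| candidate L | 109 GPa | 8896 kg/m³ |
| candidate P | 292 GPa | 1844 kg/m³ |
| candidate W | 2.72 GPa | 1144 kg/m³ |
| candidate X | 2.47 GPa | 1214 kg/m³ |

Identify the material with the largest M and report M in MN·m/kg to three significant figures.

Per-candidate index values:
  candidate P: M = 158 MN·m/kg
  candidate D: M = 26.0 MN·m/kg
  candidate L: M = 12.3 MN·m/kg
  candidate C: M = 10.8 MN·m/kg
  candidate W: M = 2.38 MN·m/kg
  candidate X: M = 2.03 MN·m/kg
Candidate P has the largest M.

candidate P, M = 158 MN·m/kg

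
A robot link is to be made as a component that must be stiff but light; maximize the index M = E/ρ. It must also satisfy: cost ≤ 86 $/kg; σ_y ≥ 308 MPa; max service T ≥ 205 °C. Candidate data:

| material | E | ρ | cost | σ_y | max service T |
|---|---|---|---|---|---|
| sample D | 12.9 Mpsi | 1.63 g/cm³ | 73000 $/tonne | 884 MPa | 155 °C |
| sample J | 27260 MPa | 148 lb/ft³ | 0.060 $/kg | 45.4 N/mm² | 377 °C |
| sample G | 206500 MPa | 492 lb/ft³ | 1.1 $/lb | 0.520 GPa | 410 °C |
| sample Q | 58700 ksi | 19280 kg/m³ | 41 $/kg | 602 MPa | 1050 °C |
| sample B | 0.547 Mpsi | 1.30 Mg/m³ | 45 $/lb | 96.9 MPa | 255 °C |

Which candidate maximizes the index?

sample G

Screen on constraints: cost ≤ 86 $/kg; σ_y ≥ 308 MPa; max service T ≥ 205 °C. Survivors: sample G, sample Q.
Convert each candidate to consistent units, then evaluate M:
  sample G: E = 206.5 GPa, ρ = 7881 kg/m³
  sample Q: E = 404.7 GPa, ρ = 19280 kg/m³
  sample G: M = 26.2 MN·m/kg
  sample Q: M = 21.0 MN·m/kg
The maximum is for sample G.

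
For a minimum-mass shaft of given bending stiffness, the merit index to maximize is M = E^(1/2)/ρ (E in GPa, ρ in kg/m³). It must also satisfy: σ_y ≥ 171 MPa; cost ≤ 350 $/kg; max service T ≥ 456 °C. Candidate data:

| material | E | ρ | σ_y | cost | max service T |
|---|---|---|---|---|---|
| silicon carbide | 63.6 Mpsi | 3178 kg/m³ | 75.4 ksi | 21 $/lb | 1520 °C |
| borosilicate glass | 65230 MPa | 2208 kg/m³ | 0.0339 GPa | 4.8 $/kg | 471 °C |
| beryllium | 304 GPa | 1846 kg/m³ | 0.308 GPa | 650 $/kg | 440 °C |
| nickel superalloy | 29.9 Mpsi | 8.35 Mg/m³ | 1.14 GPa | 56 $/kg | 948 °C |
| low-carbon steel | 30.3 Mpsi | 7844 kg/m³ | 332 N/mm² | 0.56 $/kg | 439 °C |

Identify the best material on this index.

silicon carbide

Screen on constraints: σ_y ≥ 171 MPa; cost ≤ 350 $/kg; max service T ≥ 456 °C. Survivors: silicon carbide, nickel superalloy.
In SI units:
  silicon carbide: E = 438.5 GPa, ρ = 3178 kg/m³
  nickel superalloy: E = 206.2 GPa, ρ = 8350 kg/m³
  silicon carbide: M = 6.59×10⁻³
  nickel superalloy: M = 1.72×10⁻³
Highest index: silicon carbide.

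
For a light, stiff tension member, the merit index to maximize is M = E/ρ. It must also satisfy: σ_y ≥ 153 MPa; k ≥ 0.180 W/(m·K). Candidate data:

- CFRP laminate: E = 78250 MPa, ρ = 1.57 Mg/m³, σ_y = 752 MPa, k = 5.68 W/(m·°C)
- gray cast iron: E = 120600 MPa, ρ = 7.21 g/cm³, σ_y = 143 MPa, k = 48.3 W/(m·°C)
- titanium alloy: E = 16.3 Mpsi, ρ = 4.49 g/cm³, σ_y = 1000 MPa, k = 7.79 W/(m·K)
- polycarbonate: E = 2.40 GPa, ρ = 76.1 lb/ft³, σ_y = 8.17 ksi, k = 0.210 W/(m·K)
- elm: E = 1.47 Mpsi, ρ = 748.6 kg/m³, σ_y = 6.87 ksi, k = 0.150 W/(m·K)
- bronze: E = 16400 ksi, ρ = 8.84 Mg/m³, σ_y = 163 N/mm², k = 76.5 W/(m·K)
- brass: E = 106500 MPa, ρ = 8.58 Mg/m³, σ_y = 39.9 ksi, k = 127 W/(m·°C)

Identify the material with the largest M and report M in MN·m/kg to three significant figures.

Screen on constraints: σ_y ≥ 153 MPa; k ≥ 0.180 W/(m·K). Survivors: CFRP laminate, titanium alloy, bronze, brass.
Convert each candidate to consistent units, then evaluate M:
  CFRP laminate: E = 78.25 GPa, ρ = 1570 kg/m³
  titanium alloy: E = 112.4 GPa, ρ = 4490 kg/m³
  bronze: E = 113.1 GPa, ρ = 8840 kg/m³
  brass: E = 106.5 GPa, ρ = 8580 kg/m³
  CFRP laminate: M = 49.8 MN·m/kg
  titanium alloy: M = 25.0 MN·m/kg
  bronze: M = 12.8 MN·m/kg
  brass: M = 12.4 MN·m/kg
CFRP laminate ranks first.

CFRP laminate, M = 49.8 MN·m/kg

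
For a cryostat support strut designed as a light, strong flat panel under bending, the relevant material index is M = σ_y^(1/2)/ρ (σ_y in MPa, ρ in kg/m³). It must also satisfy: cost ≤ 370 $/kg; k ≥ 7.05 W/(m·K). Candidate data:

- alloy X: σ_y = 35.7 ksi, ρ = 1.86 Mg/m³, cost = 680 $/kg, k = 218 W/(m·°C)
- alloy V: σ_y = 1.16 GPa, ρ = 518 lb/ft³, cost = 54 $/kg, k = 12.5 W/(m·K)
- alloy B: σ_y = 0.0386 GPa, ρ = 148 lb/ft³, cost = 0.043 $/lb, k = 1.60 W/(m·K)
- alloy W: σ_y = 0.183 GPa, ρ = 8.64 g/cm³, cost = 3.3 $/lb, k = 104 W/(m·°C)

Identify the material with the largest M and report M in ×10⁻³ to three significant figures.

alloy V, M = 4.10×10⁻³

Screen on constraints: cost ≤ 370 $/kg; k ≥ 7.05 W/(m·K). Survivors: alloy V, alloy W.
Normalizing units and computing the index:
  alloy V: σ_y = 1160 MPa, ρ = 8298 kg/m³
  alloy W: σ_y = 183.0 MPa, ρ = 8640 kg/m³
  alloy V: M = 4.10×10⁻³
  alloy W: M = 1.57×10⁻³
The maximum is for alloy V.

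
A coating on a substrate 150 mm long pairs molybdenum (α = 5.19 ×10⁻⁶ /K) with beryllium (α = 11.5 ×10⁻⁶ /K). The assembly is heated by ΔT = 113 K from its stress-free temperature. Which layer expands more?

α(molybdenum) = 5.19×10⁻⁶/K vs α(beryllium) = 11.5×10⁻⁶/K.
Higher α expands more for the same ΔT: beryllium.

beryllium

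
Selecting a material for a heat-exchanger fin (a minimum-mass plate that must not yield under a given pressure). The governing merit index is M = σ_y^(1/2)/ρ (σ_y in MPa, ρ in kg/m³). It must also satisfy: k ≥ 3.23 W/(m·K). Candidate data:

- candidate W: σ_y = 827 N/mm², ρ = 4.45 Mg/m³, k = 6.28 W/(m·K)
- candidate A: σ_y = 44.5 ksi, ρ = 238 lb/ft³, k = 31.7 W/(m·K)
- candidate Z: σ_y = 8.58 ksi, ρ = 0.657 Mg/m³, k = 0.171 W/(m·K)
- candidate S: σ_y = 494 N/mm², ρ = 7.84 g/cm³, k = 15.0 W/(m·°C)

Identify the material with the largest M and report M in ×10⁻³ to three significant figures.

candidate W, M = 6.46×10⁻³

Screen on constraints: k ≥ 3.23 W/(m·K). Survivors: candidate W, candidate A, candidate S.
Normalizing units and computing the index:
  candidate W: σ_y = 827.0 MPa, ρ = 4450 kg/m³
  candidate A: σ_y = 306.8 MPa, ρ = 3812 kg/m³
  candidate S: σ_y = 494.0 MPa, ρ = 7840 kg/m³
  candidate W: M = 6.46×10⁻³
  candidate A: M = 4.59×10⁻³
  candidate S: M = 2.83×10⁻³
The maximum is for candidate W.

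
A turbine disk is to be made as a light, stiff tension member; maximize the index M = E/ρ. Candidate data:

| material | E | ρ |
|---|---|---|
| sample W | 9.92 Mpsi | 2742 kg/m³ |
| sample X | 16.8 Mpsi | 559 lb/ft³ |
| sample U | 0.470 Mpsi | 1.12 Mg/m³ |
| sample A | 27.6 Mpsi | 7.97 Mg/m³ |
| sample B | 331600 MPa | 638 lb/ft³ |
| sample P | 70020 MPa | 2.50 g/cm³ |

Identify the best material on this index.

sample B

Normalizing units and computing the index:
  sample W: E = 68.40 GPa, ρ = 2742 kg/m³
  sample X: E = 115.8 GPa, ρ = 8954 kg/m³
  sample U: E = 3.241 GPa, ρ = 1120 kg/m³
  sample A: E = 190.3 GPa, ρ = 7970 kg/m³
  sample B: E = 331.6 GPa, ρ = 10220 kg/m³
  sample P: E = 70.02 GPa, ρ = 2500 kg/m³
  sample B: M = 32.4 MN·m/kg
  sample P: M = 28.0 MN·m/kg
  sample W: M = 24.9 MN·m/kg
  sample A: M = 23.9 MN·m/kg
  sample X: M = 12.9 MN·m/kg
  sample U: M = 2.89 MN·m/kg
Highest index: sample B.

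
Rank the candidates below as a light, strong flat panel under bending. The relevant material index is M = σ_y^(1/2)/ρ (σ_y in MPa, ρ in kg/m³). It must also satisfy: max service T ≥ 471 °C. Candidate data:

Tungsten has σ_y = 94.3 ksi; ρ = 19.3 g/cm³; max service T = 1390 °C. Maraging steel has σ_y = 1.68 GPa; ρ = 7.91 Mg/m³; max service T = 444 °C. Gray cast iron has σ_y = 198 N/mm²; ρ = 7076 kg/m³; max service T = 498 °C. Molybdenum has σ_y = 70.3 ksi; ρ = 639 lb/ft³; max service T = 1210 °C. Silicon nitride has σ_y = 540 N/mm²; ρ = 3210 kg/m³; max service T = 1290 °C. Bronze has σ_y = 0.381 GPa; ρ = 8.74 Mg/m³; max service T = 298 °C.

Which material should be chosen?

silicon nitride

Screen on constraints: max service T ≥ 471 °C. Survivors: tungsten, gray cast iron, molybdenum, silicon nitride.
Putting every candidate on a common basis:
  tungsten: σ_y = 650.2 MPa, ρ = 19300 kg/m³
  gray cast iron: σ_y = 198.0 MPa, ρ = 7076 kg/m³
  molybdenum: σ_y = 484.7 MPa, ρ = 10240 kg/m³
  silicon nitride: σ_y = 540.0 MPa, ρ = 3210 kg/m³
  silicon nitride: M = 7.24×10⁻³
  molybdenum: M = 2.15×10⁻³
  gray cast iron: M = 1.99×10⁻³
  tungsten: M = 1.32×10⁻³
The maximum is for silicon nitride.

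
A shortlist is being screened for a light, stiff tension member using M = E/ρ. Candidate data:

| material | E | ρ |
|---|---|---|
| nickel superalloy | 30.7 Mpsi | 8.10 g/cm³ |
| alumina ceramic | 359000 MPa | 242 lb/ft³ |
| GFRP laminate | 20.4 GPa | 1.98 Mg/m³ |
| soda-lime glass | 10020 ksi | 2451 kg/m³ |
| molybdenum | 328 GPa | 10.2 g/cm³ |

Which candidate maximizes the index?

alumina ceramic

Convert each candidate to consistent units, then evaluate M:
  nickel superalloy: E = 211.7 GPa, ρ = 8100 kg/m³
  alumina ceramic: E = 359.0 GPa, ρ = 3876 kg/m³
  GFRP laminate: E = 20.40 GPa, ρ = 1980 kg/m³
  soda-lime glass: E = 69.09 GPa, ρ = 2451 kg/m³
  molybdenum: E = 328.0 GPa, ρ = 10200 kg/m³
  alumina ceramic: M = 92.6 MN·m/kg
  molybdenum: M = 32.2 MN·m/kg
  soda-lime glass: M = 28.2 MN·m/kg
  nickel superalloy: M = 26.1 MN·m/kg
  GFRP laminate: M = 10.3 MN·m/kg
Alumina ceramic has the largest M.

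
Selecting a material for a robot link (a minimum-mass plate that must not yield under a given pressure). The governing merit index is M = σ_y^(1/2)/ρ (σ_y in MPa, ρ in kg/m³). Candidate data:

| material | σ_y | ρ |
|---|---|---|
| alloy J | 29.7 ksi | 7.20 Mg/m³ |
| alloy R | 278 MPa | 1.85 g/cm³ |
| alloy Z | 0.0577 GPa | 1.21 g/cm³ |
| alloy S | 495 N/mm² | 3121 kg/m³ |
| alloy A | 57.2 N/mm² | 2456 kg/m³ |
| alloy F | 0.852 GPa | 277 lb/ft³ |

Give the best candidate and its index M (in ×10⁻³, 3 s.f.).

alloy R, M = 9.01×10⁻³

Convert each candidate to consistent units, then evaluate M:
  alloy J: σ_y = 204.8 MPa, ρ = 7200 kg/m³
  alloy R: σ_y = 278.0 MPa, ρ = 1850 kg/m³
  alloy Z: σ_y = 57.70 MPa, ρ = 1210 kg/m³
  alloy S: σ_y = 495.0 MPa, ρ = 3121 kg/m³
  alloy A: σ_y = 57.20 MPa, ρ = 2456 kg/m³
  alloy F: σ_y = 852.0 MPa, ρ = 4437 kg/m³
  alloy R: M = 9.01×10⁻³
  alloy S: M = 7.13×10⁻³
  alloy F: M = 6.58×10⁻³
  alloy Z: M = 6.28×10⁻³
  alloy A: M = 3.08×10⁻³
  alloy J: M = 1.99×10⁻³
Alloy R has the largest M.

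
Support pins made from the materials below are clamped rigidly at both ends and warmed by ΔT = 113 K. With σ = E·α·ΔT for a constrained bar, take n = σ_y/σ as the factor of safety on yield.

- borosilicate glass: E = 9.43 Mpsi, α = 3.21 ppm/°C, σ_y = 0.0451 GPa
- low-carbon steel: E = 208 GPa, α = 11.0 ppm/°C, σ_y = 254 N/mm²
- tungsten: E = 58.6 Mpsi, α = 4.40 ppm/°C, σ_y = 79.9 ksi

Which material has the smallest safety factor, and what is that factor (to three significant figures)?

In consistent units (E in GPa, α in ×10⁻⁶/K, σ_y in MPa):
  borosilicate glass: E = 65.02, α = 3.21, σ_y = 45.10 → σ = 23.6 MPa, n = 1.91
  low-carbon steel: E = 208.0, α = 11.0, σ_y = 254.0 → σ = 259 MPa, n = 0.982
  tungsten: E = 404.0, α = 4.40, σ_y = 550.9 → σ = 201 MPa, n = 2.74
The minimum is low-carbon steel at n = 0.982.

low-carbon steel, n = 0.982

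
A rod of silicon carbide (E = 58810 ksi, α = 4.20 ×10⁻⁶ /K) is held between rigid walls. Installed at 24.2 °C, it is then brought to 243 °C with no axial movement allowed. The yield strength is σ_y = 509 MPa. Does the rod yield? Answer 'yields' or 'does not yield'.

does not yield

E = 58810 ksi = 405.5 GPa.
ΔT = 218.8 K. Constrained thermal stress σ = E·α·ΔT = 405.5×10³ MPa × 4.20×10⁻⁶ × 218.8 = 373 MPa (compressive).
Compare to σ_y = 509 MPa: σ < σ_y, so it does not yield.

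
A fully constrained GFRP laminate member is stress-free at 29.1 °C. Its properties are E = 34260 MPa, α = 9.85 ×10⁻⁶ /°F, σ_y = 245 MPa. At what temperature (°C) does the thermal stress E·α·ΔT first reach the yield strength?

E = 34260 MPa = 34.26 GPa.
α = 9.85×10⁻⁶/°F × 9/5 = 17.7×10⁻⁶/K.
E·α·ΔT = 245.0 MPa ⇒ ΔT = 245.0 / (34.26×10³ × 17.7×10⁻⁶) = 403.3 K.
T = 29.1 + 403.3 = 432.4 °C.

432 °C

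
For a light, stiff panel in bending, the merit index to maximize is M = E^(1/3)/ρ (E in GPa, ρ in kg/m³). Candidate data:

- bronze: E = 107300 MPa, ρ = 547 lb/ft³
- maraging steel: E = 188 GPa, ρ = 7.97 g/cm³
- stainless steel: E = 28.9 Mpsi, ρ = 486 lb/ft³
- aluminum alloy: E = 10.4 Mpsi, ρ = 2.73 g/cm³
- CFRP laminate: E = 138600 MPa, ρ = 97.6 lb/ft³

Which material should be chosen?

CFRP laminate

Normalizing units and computing the index:
  bronze: E = 107.3 GPa, ρ = 8762 kg/m³
  maraging steel: E = 188.0 GPa, ρ = 7970 kg/m³
  stainless steel: E = 199.3 GPa, ρ = 7785 kg/m³
  aluminum alloy: E = 71.71 GPa, ρ = 2730 kg/m³
  CFRP laminate: E = 138.6 GPa, ρ = 1563 kg/m³
  CFRP laminate: M = 3.31×10⁻³
  aluminum alloy: M = 1.52×10⁻³
  stainless steel: M = 0.750×10⁻³
  maraging steel: M = 0.719×10⁻³
  bronze: M = 0.542×10⁻³
The maximum is for CFRP laminate.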